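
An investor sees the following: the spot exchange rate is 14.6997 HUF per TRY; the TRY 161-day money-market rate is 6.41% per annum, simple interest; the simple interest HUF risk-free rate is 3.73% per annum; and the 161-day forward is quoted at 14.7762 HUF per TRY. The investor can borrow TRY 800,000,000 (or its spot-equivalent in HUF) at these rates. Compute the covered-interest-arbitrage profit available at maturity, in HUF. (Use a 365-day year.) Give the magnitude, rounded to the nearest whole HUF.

T = 161/365 years.
Keep in TRY, deliver into the forward: 800,000,000·1.028274246575·14.7762 = HUF 12,155,188,737.79.
Swap to HUF now, deposit: 800,000,000·14.6997·1.016452876712 = HUF 11,953,241,881.44.
The quoted forward overvalues TRY, so borrow HUF, buy TRY at spot, deposit the TRY at 6.41%, and sell the proceeds forward at 14.7762.
Profit = 12,155,188,737.79 − 11,953,241,881.44 = HUF 201,946,856.

HUF 201,946,856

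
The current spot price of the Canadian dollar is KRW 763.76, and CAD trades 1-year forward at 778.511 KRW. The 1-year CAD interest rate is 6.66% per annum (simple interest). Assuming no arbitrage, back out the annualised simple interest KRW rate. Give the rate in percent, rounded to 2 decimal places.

8.72%

T = 1 year.
CIP gives F = S · g_KRW/g_CAD, so g_KRW/g_CAD = 778.511/763.76 = 1.0193137.
The CAD side grows by 1 + 0.0666×1 = 1.066600.
That pins the KRW growth at 1.087200.
r = (1.087200 − 1)/1 = 0.087200 → 8.72%.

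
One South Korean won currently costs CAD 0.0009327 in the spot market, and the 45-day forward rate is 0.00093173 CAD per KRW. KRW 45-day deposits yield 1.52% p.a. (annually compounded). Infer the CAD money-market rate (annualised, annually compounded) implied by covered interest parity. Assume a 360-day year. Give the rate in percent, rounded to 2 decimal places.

0.68%

T = 45/360 years.
By CIP, F/S equals the CAD-to-KRW growth ratio: 0.00093173/0.0009327 = 0.9989600.
The KRW side grows by (1 + 0.0152)^(45/360) = 1.0018875.
Hence g_CAD = 1.0008455.
r = 1.0008455^(360/45) − 1 = 0.006784 → 0.68%.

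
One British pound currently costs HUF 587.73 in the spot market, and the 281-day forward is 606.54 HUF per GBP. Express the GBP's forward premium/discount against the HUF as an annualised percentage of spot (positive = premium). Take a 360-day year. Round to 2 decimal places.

T = 281/360 years.
GBP trades forward at +3.20045% vs spot over the period.
Per annum: 0.0320045 / (281/360) = 0.041002 = 4.10%.

+4.10%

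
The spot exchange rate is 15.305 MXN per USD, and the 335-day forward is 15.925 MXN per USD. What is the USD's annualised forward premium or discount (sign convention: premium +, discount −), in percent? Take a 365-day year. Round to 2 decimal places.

T = 335/365 years.
Period premium: (15.925 − 15.305)/15.305 = 0.0405096.
×(1/T) gives 4.41% p.a.

+4.41%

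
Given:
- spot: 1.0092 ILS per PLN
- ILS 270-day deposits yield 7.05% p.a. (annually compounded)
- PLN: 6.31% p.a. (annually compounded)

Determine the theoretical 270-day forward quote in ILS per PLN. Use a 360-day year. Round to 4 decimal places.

T = 270/360 years.
ILS accumulates by (1 + 0.0705)^(270/360) = 1.0524222.
Growth of 1 PLN over T: (1 + 0.0631)^(270/360) = 1.0469612.
So F = 1.0092 × 1.0524222 / 1.0469612 = 1.014464 (ILS/PLN).

1.0145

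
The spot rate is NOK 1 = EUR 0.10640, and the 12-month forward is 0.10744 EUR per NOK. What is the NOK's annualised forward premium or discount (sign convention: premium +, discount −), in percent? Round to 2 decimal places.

+0.98%

T = 1 year.
(F − S)/S = (0.10744 − 0.1064)/0.1064 = 0.0097744.
×(1/T) gives 0.98% p.a.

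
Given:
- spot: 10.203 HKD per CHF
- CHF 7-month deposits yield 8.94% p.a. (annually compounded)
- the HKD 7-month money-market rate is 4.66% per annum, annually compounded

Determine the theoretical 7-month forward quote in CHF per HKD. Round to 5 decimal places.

0.10033

T = 7/12 years.
HKD accumulates by (1 + 0.0466)^(7/12) = 1.0269251.
CHF growth factor: (1 + 0.0894)^(7/12) = 1.0512176.
CIP: F = S · (grow HKD)/(grow CHF) = 10.203 × 1.0269251/1.0512176 = 9.967220 HKD per CHF.
Quoted the other way: 1/9.967220 = 0.10033 CHF per HKD.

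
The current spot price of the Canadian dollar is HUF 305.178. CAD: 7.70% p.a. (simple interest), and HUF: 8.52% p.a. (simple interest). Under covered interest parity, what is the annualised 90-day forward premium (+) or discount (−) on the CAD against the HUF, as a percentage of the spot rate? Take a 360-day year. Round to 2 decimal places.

+0.80%

T = 90/360 years.
No-arbitrage forward: 305.178 × 1.021300 / 1.019250 = 305.791799 HUF/CAD.
(F − S)/S ÷ T = (305.791799 − 305.178)/305.178/(90/360) = 0.008045 → 0.80%.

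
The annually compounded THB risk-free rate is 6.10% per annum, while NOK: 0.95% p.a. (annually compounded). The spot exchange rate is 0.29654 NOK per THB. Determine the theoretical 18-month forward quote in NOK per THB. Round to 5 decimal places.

0.27521

T = 18/12 years.
NOK accumulates by (1 + 0.0095)^(18/12) = 1.0142838.
Growth of 1 THB over T: (1 + 0.0610)^(18/12) = 1.0928815.
CIP: F = S · (grow NOK)/(grow THB) = 0.29654 × 1.0142838/1.0928815 = 0.2752135 NOK per THB.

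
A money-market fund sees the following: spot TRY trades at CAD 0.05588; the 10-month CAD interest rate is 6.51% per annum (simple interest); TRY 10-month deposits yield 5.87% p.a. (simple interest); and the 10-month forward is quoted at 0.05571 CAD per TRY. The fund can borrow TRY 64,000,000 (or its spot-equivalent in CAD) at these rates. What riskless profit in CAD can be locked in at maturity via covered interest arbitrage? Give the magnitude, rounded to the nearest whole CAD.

T = 10/12 years.
Invest the TRY and cover forward: 64,000,000 × 1.048916667 × 0.05571 = CAD 3,739,849.44.
Convert at spot and invest in CAD: 64,000,000 × 0.05588 × 1.054250 = CAD 3,770,335.36.
The quoted forward undervalues TRY, so borrow TRY, convert to CAD at spot, deposit the CAD at 6.51%, and buy TRY forward at 0.05571 to cover the loan.
Profit = 3,770,335.36 − 3,739,849.44 = CAD 30,486.

CAD 30,486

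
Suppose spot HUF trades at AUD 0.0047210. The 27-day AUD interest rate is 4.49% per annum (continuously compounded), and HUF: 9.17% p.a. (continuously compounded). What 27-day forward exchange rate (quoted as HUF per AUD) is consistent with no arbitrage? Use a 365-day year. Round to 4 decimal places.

212.5541

T = 27/365 years.
AUD accumulates by e^(0.0449×27/365) = 1.003326892.
Growth of 1 HUF over T: e^(0.0917×27/365) = 1.006806346.
So F = 0.004721 × 1.003326892 / 1.006806346 = 0.00470468455 (AUD/HUF).
Quoted the other way: 1/0.00470468455 = 212.5541 HUF per AUD.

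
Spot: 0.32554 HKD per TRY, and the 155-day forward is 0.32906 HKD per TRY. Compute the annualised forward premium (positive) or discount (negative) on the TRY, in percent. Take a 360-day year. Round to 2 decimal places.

T = 155/360 years.
(F − S)/S = (0.32906 − 0.32554)/0.32554 = 0.0108128.
Annualise by dividing by T: 0.0108128 / (155/360) = 0.025114 → 2.51%.

+2.51%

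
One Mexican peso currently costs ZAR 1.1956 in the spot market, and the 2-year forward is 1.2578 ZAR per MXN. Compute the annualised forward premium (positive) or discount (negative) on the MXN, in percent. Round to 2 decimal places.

+2.60%

T = 2 years.
Period premium: (1.2578 − 1.1956)/1.1956 = 0.0520241.
Per annum: 0.0520241 / 2 = 0.026012 = 2.60%.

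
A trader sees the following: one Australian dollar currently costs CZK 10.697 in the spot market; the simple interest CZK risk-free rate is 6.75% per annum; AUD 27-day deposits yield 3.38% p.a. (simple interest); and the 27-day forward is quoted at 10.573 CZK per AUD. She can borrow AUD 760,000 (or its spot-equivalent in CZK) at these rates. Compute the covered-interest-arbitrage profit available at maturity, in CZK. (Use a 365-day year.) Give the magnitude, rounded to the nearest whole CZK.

CZK 114,742

T = 27/365 years.
Keep in AUD, deliver into the forward: 760,000·1.002500274·10.573 = CZK 8,055,570.90.
Swap to CZK now, deposit: 760,000·10.697·1.004993151 = CZK 8,170,312.92.
The quoted forward undervalues AUD, so borrow AUD, convert to CZK at spot, deposit the CZK at 6.75%, and buy AUD forward at 10.573 to cover the loan.
Arbitrage profit = |8,055,570.90 − 8,170,312.92| = CZK 114,742.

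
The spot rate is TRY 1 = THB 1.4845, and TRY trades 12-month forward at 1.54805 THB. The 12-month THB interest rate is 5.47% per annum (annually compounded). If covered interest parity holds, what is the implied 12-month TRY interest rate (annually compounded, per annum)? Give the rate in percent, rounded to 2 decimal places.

T = 1 year.
F/S = 1.54805/1.4845 = 1.0428090 = (growth of THB) / (growth of TRY).
The THB side grows by (1 + 0.0547)^1 = 1.054700.
That pins the TRY growth at 1.0114029.
r = 1.0114029^(1/1) − 1 = 0.011403 → 1.14%.

1.14%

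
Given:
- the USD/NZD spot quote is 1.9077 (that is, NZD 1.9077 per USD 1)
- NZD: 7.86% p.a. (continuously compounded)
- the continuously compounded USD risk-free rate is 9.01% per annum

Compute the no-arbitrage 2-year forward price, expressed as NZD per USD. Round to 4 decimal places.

T = 2 years.
NZD accumulates by e^(0.0786×2) = 1.1702296.
Growth of 1 USD over T: e^(0.0901×2) = 1.1974568.
So F = 1.9077 × 1.1702296 / 1.1974568 = 1.864324 (NZD/USD).

1.8643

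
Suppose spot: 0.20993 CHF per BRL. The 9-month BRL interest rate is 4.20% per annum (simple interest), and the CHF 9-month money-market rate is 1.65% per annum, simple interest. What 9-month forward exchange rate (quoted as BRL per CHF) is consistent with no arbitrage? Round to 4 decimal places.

4.8535

T = 9/12 years.
CHF accumulates by 1 + 0.0165×9/12 = 1.012375.
BRL growth factor: 1 + 0.0420×9/12 = 1.031500.
CIP: F = S · (grow CHF)/(grow BRL) = 0.20993 × 1.012375/1.031500 = 0.2060377 CHF per BRL.
Quoted the other way: 1/0.2060377 = 4.8535 BRL per CHF.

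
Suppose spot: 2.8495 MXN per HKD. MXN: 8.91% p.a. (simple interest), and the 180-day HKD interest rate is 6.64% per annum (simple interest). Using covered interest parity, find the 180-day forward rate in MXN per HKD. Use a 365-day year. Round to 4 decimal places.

T = 180/365 years.
MXN accumulates by 1 + 0.0891×180/365 = 1.0439397.
HKD accumulates by 1 + 0.0664×180/365 = 1.0327452.
CIP: F = S · (grow MXN)/(grow HKD) = 2.8495 × 1.0439397/1.0327452 = 2.880387 MXN per HKD.

2.8804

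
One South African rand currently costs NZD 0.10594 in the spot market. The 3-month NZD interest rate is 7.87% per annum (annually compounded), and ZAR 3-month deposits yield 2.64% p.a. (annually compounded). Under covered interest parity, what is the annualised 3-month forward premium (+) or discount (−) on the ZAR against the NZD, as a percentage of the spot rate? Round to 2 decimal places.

+5.00%

T = 3/12 years.
F = S · g_NZD/g_ZAR = 0.10594 × 1.0191196/1.0065356 = 0.10726449.
(F − S)/S ÷ T = (0.10726449 − 0.10594)/0.10594/(3/12) = 0.050009 → 5.00%.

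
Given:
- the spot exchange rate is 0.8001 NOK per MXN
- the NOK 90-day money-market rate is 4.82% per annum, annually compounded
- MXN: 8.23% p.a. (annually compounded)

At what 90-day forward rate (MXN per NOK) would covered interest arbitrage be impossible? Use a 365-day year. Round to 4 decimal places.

T = 90/365 years.
NOK growth factor: (1 + 0.0482)^(90/365) = 1.011675.
MXN accumulates by (1 + 0.0823)^(90/365) = 1.0196926.
Forward (NOK per MXN) = 0.8001 × 1.011675 / 1.0196926 = 0.7938090.
Invert for MXN per NOK: 1 / 0.7938090 = 1.2597.

1.2597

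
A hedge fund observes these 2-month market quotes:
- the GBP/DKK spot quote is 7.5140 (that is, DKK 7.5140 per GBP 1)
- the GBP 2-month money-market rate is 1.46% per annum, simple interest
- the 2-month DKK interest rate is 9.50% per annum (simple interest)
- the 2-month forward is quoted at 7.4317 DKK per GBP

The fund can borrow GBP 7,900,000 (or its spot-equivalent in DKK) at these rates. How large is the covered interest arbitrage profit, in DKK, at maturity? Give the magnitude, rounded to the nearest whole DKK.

DKK 1,447,184

T = 2/12 years.
Route A — deposit GBP, sell forward: 7,900,000 × 1.0024333333 × 7.4317 = DKK 58,853,292.04.
Route B — convert at spot, deposit DKK: 7,900,000 × 7.5140 × 1.0158333333 = DKK 60,300,476.16.
The quoted forward undervalues GBP, so borrow GBP, convert to DKK at spot, deposit the DKK at 9.50%, and buy GBP forward at 7.4317 to cover the loan.
Arbitrage profit = |58,853,292.04 − 60,300,476.16| = DKK 1,447,184.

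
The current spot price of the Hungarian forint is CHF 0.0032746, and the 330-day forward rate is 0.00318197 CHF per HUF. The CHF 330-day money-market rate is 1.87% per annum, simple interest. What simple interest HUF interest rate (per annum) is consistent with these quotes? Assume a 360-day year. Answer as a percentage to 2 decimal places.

5.10%

T = 330/360 years.
By CIP, F/S equals the CHF-to-HUF growth ratio: 0.00318197/0.0032746 = 0.9717126.
The CHF side grows by 1 + 0.0187×330/360 = 1.0171417.
Hence g_HUF = 1.0467516.
(1.0467516 − 1)/T = 0.051002, i.e. 5.10%.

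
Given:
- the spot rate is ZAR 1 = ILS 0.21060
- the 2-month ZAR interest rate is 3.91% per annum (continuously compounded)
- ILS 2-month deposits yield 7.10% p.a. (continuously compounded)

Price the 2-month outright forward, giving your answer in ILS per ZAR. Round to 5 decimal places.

T = 2/12 years.
ILS accumulates by e^(0.0710×2/12) = 1.0119036.
ZAR growth factor: e^(0.0391×2/12) = 1.0065379.
CIP: F = S · (grow ILS)/(grow ZAR) = 0.2106 × 1.0119036/1.0065379 = 0.2117227 ILS per ZAR.

0.21172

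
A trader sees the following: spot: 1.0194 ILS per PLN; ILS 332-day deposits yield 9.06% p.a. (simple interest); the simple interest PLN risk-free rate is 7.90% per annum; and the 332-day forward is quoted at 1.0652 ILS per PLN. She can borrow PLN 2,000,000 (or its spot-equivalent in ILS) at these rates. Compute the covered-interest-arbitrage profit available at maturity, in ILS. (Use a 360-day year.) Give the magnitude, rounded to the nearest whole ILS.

ILS 76,463

T = 332/360 years.
Invest the PLN and cover forward: 2,000,000 × 1.072855556 × 1.0652 = ILS 2,285,611.48.
Convert at spot and invest in ILS: 2,000,000 × 1.0194 × 1.083553333 = ILS 2,209,148.54.
The quoted forward overvalues PLN, so borrow ILS, buy PLN at spot, deposit the PLN at 7.90%, and sell the proceeds forward at 1.0652.
Arbitrage profit = |2,285,611.48 − 2,209,148.54| = ILS 76,463.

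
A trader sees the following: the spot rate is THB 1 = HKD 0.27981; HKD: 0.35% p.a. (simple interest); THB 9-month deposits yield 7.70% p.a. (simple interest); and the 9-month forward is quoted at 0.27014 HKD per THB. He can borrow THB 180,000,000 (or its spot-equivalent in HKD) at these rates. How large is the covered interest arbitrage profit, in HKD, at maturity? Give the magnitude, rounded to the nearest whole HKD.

HKD 935,295

T = 9/12 years.
Keep in THB, deliver into the forward: 180,000,000·1.057750·0.27014 = HKD 51,433,305.30.
Swap to HKD now, deposit: 180,000,000·0.27981·1.002625 = HKD 50,498,010.23.
The quoted forward overvalues THB, so borrow HKD, buy THB at spot, deposit the THB at 7.70%, and sell the proceeds forward at 0.27014.
Arbitrage profit = |51,433,305.30 − 50,498,010.23| = HKD 935,295.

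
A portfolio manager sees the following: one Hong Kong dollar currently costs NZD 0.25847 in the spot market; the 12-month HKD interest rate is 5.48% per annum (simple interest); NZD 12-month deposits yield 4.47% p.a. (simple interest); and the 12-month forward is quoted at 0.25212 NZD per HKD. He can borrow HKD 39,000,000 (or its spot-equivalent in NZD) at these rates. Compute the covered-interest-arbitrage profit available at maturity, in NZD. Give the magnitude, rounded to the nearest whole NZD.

T = 1 year.
Invest the HKD and cover forward: 39,000,000 × 1.054800 × 0.25212 = NZD 10,371,510.86.
Convert at spot and invest in NZD: 39,000,000 × 0.25847 × 1.044700 = NZD 10,530,920.75.
The quoted forward undervalues HKD, so borrow HKD, convert to NZD at spot, deposit the NZD at 4.47%, and buy HKD forward at 0.25212 to cover the loan.
The gap between the two covered legs is NZD 159,410.

NZD 159,410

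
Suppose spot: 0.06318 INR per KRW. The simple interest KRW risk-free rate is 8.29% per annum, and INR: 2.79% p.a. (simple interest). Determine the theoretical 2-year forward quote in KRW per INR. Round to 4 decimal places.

17.4768

T = 2 years.
INR accumulates by 1 + 0.0279×2 = 1.055800.
Growth of 1 KRW over T: 1 + 0.0829×2 = 1.165800.
So F = 0.06318 × 1.055800 / 1.165800 = 0.057218600 (INR/KRW).
Invert for KRW per INR: 1 / 0.057218600 = 17.4768.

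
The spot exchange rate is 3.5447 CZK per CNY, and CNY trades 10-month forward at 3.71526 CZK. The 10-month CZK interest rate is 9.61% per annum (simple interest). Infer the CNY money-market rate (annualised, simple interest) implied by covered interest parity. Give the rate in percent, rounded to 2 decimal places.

3.66%

T = 10/12 years.
F/S = 3.71526/3.5447 = 1.0481169 = (growth of CZK) / (growth of CNY).
The CZK side grows by 1 + 0.0961×10/12 = 1.0800833.
Hence g_CNY = 1.0304989.
r = (1.0304989 − 1)/(10/12) = 0.036599 → 3.66%.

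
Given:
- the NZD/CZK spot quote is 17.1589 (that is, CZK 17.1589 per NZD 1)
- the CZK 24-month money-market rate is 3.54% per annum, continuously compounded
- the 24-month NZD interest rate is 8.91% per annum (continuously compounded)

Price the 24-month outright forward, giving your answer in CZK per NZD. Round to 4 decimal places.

T = 2 years.
Growth of 1 CZK over T: e^(0.0354×2) = 1.07336653.
Growth of 1 NZD over T: e^(0.0891×2) = 1.19506431.
So F = 17.1589 × 1.07336653 / 1.19506431 = 15.411546 (CZK/NZD).

15.4115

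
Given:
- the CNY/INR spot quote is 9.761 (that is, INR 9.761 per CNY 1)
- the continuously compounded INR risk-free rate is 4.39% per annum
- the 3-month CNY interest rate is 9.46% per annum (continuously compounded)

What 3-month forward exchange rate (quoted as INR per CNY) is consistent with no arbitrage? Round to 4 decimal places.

T = 3/12 years.
Growth of 1 INR over T: e^(0.0439×3/12) = 1.0110354.
CNY growth factor: e^(0.0946×3/12) = 1.0239319.
So F = 9.761 × 1.0110354 / 1.0239319 = 9.638059 (INR/CNY).

9.6381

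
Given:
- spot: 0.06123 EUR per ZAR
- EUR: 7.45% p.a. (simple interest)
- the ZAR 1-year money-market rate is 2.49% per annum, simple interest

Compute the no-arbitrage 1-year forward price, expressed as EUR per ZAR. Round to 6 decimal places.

0.064193

T = 1 year.
EUR accumulates by 1 + 0.0745×1 = 1.074500.
ZAR accumulates by 1 + 0.0249×1 = 1.024900.
So F = 0.06123 × 1.074500 / 1.024900 = 0.06419322 (EUR/ZAR).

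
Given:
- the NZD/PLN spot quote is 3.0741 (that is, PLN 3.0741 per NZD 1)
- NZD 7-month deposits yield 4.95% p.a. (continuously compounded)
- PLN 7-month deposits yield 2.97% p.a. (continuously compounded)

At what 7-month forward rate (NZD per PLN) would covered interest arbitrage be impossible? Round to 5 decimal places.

0.32908

T = 7/12 years.
Growth of 1 PLN over T: e^(0.0297×7/12) = 1.0174759.
NZD accumulates by e^(0.0495×7/12) = 1.0292959.
Forward (PLN per NZD) = 3.0741 × 1.0174759 / 1.0292959 = 3.038798.
Quoted the other way: 1/3.038798 = 0.32908 NZD per PLN.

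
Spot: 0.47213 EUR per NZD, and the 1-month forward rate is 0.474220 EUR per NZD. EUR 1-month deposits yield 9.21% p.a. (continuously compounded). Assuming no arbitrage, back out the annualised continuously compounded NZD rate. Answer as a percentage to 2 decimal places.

3.91%

T = 1/12 years.
By CIP, F/S equals the EUR-to-NZD growth ratio: 0.47422/0.47213 = 1.0044267.
The EUR side grows by e^(0.0921×1/12) = 1.0077045.
So the NZD growth factor = 1.0032634.
r = ln(1.0032634)/(1/12) = 0.039097 → 3.91%.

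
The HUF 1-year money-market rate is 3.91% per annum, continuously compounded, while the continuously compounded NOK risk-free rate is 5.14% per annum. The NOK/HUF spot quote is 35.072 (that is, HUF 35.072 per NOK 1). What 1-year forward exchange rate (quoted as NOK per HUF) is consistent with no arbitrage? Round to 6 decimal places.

T = 1 year.
HUF accumulates by e^(0.0391×1) = 1.0398745.
Growth of 1 NOK over T: e^(0.0514×1) = 1.0527439.
CIP: F = S · (grow HUF)/(grow NOK) = 35.072 × 1.0398745/1.0527439 = 34.64326 HUF per NOK.
Quoted the other way: 1/34.64326 = 0.028866 NOK per HUF.

0.028866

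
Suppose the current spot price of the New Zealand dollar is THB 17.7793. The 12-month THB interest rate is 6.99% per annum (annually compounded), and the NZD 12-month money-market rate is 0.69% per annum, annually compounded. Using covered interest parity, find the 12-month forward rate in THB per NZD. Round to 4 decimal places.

T = 1 year.
THB accumulates by (1 + 0.0699)^1 = 1.069900.
Growth of 1 NZD over T: (1 + 0.0069)^1 = 1.006900.
Forward (THB per NZD) = 17.7793 × 1.069900 / 1.006900 = 18.891720.

18.8917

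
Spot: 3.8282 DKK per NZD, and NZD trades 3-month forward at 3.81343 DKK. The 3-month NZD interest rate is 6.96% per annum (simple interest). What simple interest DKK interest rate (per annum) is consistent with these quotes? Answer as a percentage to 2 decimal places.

T = 3/12 years.
F/S = 3.81343/3.8282 = 0.9961418 = (growth of DKK) / (growth of NZD).
The NZD side grows by 1 + 0.0696×3/12 = 1.017400.
Hence g_DKK = 1.0134747.
r = (1.0134747 − 1)/(3/12) = 0.053899 → 5.39%.

5.39%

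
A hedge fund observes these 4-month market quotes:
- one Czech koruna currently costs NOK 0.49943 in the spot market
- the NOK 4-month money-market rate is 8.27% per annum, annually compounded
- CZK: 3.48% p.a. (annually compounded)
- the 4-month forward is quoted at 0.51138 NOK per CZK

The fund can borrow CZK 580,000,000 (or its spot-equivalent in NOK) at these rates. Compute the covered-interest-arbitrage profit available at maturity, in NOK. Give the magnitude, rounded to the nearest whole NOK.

T = 4/12 years.
Invest the CZK and cover forward: 580,000,000 × 1.01146798264 × 0.51138 = NOK 300,001,808.24.
Convert at spot and invest in NOK: 580,000,000 × 0.49943 × 1.02683984448 = NOK 297,444,081.65.
The quoted forward overvalues CZK, so borrow NOK, buy CZK at spot, deposit the CZK at 3.48%, and sell the proceeds forward at 0.51138.
Profit = 300,001,808.24 − 297,444,081.65 = NOK 2,557,727.

NOK 2,557,727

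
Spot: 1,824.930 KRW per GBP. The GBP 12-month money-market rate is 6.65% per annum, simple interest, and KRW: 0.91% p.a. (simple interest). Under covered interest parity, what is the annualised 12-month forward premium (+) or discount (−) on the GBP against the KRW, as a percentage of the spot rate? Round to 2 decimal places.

-5.38%

T = 1 year.
F = S · g_KRW/g_GBP = 1824.93 × 1.009100/1.066500 = 1726.710608.
Annualised premium = (F − S)/S × (1/T) = (1726.710608 − 1824.93)/1824.93 ÷ 1 = -5.38%.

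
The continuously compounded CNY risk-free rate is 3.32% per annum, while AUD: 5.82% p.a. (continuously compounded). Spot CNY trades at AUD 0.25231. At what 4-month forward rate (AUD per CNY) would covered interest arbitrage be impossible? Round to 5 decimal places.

T = 4/12 years.
AUD growth factor: e^(0.0582×4/12) = 1.0195894.
CNY accumulates by e^(0.0332×4/12) = 1.0111281.
Forward (AUD per CNY) = 0.25231 × 1.0195894 / 1.0111281 = 0.2544214.

0.25442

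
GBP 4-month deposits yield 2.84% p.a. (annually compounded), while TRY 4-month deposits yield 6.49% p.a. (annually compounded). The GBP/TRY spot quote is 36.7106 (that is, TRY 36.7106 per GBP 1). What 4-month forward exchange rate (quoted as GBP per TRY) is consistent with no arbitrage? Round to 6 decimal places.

0.026925

T = 4/12 years.
TRY growth factor: (1 + 0.0649)^(4/12) = 1.0211815.
GBP growth factor: (1 + 0.0284)^(4/12) = 1.0093784.
So F = 36.7106 × 1.0211815 / 1.0093784 = 37.13987 (TRY/GBP).
Quoted the other way: 1/37.13987 = 0.026925 GBP per TRY.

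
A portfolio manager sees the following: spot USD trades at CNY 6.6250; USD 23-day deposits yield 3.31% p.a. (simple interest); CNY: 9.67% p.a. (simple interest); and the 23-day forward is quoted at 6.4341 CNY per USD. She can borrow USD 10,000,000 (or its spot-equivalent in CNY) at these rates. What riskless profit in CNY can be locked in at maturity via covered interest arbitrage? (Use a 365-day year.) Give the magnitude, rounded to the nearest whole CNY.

CNY 2,178,490

T = 23/365 years.
Keep in USD, deliver into the forward: 10,000,000·1.0020857534·6.4341 = CNY 64,475,199.46.
Swap to CNY now, deposit: 10,000,000·6.6250·1.0060934247 = CNY 66,653,689.39.
The quoted forward undervalues USD, so borrow USD, convert to CNY at spot, deposit the CNY at 9.67%, and buy USD forward at 6.4341 to cover the loan.
Arbitrage profit = |64,475,199.46 − 66,653,689.39| = CNY 2,178,490.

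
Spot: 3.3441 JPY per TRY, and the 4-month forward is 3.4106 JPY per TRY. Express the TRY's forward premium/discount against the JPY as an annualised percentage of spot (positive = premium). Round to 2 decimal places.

+5.97%

T = 4/12 years.
TRY trades forward at +1.98858% vs spot over the period.
Per annum: 0.0198858 / (4/12) = 0.059657 = 5.97%.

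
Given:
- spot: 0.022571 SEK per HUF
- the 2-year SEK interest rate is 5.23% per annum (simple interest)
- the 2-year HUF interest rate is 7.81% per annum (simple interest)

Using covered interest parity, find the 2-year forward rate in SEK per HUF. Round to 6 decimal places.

0.021564

T = 2 years.
SEK accumulates by 1 + 0.0523×2 = 1.104600.
HUF accumulates by 1 + 0.0781×2 = 1.156200.
Forward (SEK per HUF) = 0.022571 × 1.104600 / 1.156200 = 0.02156368.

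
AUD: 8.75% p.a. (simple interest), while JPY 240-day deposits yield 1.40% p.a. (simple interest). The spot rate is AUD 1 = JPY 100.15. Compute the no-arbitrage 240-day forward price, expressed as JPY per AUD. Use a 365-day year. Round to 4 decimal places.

95.5732

T = 240/365 years.
JPY growth factor: 1 + 0.0140×240/365 = 1.00920548.
AUD growth factor: 1 + 0.0875×240/365 = 1.05753425.
CIP: F = S · (grow JPY)/(grow AUD) = 100.15 × 1.00920548/1.05753425 = 95.573197 JPY per AUD.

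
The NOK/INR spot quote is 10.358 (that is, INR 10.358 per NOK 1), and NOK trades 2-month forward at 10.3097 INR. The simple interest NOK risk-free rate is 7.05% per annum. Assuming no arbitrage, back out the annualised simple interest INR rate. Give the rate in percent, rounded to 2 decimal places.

T = 2/12 years.
By CIP, F/S equals the INR-to-NOK growth ratio: 10.3097/10.358 = 0.9953369.
NOK growth factor: 1 + 0.0705×2/12 = 1.011750.
That pins the INR growth at 1.0070321.
(1.0070321 − 1)/T = 0.042193, i.e. 4.22%.

4.22%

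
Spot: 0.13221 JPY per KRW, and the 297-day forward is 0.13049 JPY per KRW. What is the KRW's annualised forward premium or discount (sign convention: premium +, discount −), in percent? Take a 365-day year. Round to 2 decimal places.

T = 297/365 years.
Period premium: (0.13049 − 0.13221)/0.13221 = -0.0130096.
Annualise by dividing by T: -0.0130096 / (297/365) = -0.015988 → -1.60%.

-1.60%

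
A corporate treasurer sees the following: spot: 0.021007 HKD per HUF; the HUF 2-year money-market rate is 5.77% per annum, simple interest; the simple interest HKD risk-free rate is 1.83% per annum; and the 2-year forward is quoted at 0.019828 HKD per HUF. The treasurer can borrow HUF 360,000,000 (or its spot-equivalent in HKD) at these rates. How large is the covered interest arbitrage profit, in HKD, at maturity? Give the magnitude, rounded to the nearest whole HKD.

T = 2 years.
Route A — deposit HUF, sell forward: 360,000,000 × 1.115400 × 0.019828 = HKD 7,961,814.43.
Route B — convert at spot, deposit HKD: 360,000,000 × 0.021007 × 1.036600 = HKD 7,839,308.23.
The quoted forward overvalues HUF, so borrow HKD, buy HUF at spot, deposit the HUF at 5.77%, and sell the proceeds forward at 0.019828.
Profit = 7,961,814.43 − 7,839,308.23 = HKD 122,506.

HKD 122,506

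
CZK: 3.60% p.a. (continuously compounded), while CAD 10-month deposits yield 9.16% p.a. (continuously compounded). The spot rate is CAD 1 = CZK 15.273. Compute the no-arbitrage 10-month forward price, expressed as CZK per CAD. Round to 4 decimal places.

T = 10/12 years.
Growth of 1 CZK over T: e^(0.0360×10/12) = 1.03045453.
CAD growth factor: e^(0.0916×10/12) = 1.07932229.
CIP: F = S · (grow CZK)/(grow CAD) = 15.273 × 1.03045453/1.07932229 = 14.581495 CZK per CAD.

14.5815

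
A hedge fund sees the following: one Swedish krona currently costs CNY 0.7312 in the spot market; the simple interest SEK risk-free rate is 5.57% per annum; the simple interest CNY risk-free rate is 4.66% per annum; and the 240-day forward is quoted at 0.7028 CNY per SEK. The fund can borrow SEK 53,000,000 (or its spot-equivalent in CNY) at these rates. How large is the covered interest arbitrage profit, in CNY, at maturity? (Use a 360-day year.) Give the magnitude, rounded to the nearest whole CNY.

T = 240/360 years.
Invest the SEK and cover forward: 53,000,000 × 1.0371333333 × 0.7028 = CNY 38,631,557.25.
Convert at spot and invest in CNY: 53,000,000 × 0.7312 × 1.0310666667 = CNY 39,957,545.17.
The quoted forward undervalues SEK, so borrow SEK, convert to CNY at spot, deposit the CNY at 4.66%, and buy SEK forward at 0.7028 to cover the loan.
The gap between the two covered legs is CNY 1,325,988.

CNY 1,325,988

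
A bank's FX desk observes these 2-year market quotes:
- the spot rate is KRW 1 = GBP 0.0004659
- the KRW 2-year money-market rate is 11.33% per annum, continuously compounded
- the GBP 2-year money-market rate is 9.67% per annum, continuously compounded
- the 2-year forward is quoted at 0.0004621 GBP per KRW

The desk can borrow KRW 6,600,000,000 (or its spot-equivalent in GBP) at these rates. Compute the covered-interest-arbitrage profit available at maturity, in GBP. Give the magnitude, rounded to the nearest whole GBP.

GBP 94,491

T = 2 years.
Route A — deposit KRW, sell forward: 6,600,000,000 × 1.254328036 × 0.0004621 = GBP 3,825,524.90.
Route B — convert at spot, deposit GBP: 6,600,000,000 × 0.0004659 × 1.213368044 = GBP 3,731,033.93.
The quoted forward overvalues KRW, so borrow GBP, buy KRW at spot, deposit the KRW at 11.33%, and sell the proceeds forward at 0.0004621.
The gap between the two covered legs is GBP 94,491.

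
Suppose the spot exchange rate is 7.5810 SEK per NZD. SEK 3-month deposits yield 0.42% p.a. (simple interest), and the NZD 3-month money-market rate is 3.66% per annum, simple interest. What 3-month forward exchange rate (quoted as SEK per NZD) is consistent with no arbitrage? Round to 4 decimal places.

T = 3/12 years.
SEK growth factor: 1 + 0.0042×3/12 = 1.001050.
Growth of 1 NZD over T: 1 + 0.0366×3/12 = 1.009150.
CIP: F = S · (grow SEK)/(grow NZD) = 7.581 × 1.001050/1.009150 = 7.520151 SEK per NZD.

7.5202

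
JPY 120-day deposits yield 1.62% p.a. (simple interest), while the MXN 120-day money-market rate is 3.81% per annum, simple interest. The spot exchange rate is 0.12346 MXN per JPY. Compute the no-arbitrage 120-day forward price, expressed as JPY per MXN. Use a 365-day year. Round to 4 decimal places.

T = 120/365 years.
Growth of 1 MXN over T: 1 + 0.0381×120/365 = 1.012526.
JPY growth factor: 1 + 0.0162×120/365 = 1.005326.
CIP: F = S · (grow MXN)/(grow JPY) = 0.12346 × 1.012526/1.005326 = 0.1243442 MXN per JPY.
Invert for JPY per MXN: 1 / 0.1243442 = 8.0422.

8.0422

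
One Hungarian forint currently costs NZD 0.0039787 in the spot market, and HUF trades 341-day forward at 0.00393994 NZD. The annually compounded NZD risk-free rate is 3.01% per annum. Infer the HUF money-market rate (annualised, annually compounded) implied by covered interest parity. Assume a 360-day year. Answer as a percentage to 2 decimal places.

4.08%

T = 341/360 years.
By CIP, F/S equals the NZD-to-HUF growth ratio: 0.00393994/0.0039787 = 0.9902581.
The NZD side grows by (1 + 0.0301)^(341/360) = 1.028489.
Hence g_HUF = 1.038607.
r = 1.038607^(360/341) − 1 = 0.040801 → 4.08%.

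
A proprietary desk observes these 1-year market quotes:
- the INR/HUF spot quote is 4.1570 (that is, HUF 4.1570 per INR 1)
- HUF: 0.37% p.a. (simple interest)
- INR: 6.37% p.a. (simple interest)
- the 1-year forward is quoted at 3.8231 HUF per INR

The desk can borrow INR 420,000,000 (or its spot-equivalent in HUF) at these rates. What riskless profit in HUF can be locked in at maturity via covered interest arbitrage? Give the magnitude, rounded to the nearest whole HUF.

HUF 44,414,761

T = 1 year.
Route A — deposit INR, sell forward: 420,000,000 × 1.063700 × 3.8231 = HUF 1,707,985,217.40.
Route B — convert at spot, deposit HUF: 420,000,000 × 4.1570 × 1.003700 = HUF 1,752,399,978.00.
The quoted forward undervalues INR, so borrow INR, convert to HUF at spot, deposit the HUF at 0.37%, and buy INR forward at 3.8231 to cover the loan.
Arbitrage profit = |1,707,985,217.40 − 1,752,399,978.00| = HUF 44,414,761.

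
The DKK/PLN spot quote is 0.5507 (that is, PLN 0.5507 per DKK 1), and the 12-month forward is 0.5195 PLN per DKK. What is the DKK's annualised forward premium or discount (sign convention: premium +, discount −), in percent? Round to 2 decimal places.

-5.67%

T = 1 year.
DKK trades forward at -5.66552% vs spot over the period.
×(1/T) gives -5.67% p.a.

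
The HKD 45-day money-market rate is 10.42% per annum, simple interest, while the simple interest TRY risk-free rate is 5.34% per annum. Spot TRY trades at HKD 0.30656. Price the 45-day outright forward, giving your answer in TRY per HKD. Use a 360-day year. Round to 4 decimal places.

T = 45/360 years.
Growth of 1 HKD over T: 1 + 0.1042×45/360 = 1.013025.
TRY growth factor: 1 + 0.0534×45/360 = 1.006675.
CIP: F = S · (grow HKD)/(grow TRY) = 0.30656 × 1.013025/1.006675 = 0.3084937 HKD per TRY.
Invert for TRY per HKD: 1 / 0.3084937 = 3.2416.

3.2416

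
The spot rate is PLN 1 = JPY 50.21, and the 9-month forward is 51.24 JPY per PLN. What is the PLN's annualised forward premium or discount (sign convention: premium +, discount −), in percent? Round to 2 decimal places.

T = 9/12 years.
(F − S)/S = (51.24 − 50.21)/50.21 = 0.0205138.
Per annum: 0.0205138 / (9/12) = 0.027352 = 2.74%.

+2.74%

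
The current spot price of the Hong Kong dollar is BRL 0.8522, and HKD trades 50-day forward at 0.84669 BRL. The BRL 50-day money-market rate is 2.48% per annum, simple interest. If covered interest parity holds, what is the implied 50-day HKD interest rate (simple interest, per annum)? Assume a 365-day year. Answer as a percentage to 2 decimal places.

7.25%

T = 50/365 years.
F/S = 0.84669/0.8522 = 0.9935344 = (growth of BRL) / (growth of HKD).
The BRL side grows by 1 + 0.0248×50/365 = 1.0033973.
Hence g_HKD = 1.0099271.
(1.0099271 − 1)/T = 0.072468, i.e. 7.25%.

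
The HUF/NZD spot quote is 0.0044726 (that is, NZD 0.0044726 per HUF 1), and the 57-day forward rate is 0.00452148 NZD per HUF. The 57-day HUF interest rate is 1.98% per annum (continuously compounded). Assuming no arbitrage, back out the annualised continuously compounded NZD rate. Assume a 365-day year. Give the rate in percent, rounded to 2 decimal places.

8.94%

T = 57/365 years.
F/S = 0.00452148/0.0044726 = 1.0109288 = (growth of NZD) / (growth of HUF).
HUF growth factor: e^(0.0198×57/365) = 1.0030968.
That pins the NZD growth at 1.0140594.
Take logs: ln 1.0140594 / (57/365) = 0.089402, so 8.94%.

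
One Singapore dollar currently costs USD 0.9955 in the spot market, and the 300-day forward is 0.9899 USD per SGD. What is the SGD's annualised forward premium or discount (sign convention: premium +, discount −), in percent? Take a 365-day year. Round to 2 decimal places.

T = 300/365 years.
SGD trades forward at -0.56253% vs spot over the period.
Annualise by dividing by T: -0.0056253 / (300/365) = -0.006844 → -0.68%.

-0.68%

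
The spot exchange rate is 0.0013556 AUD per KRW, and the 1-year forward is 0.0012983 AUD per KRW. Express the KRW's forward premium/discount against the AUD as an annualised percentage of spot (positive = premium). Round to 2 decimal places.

T = 1 year.
KRW trades forward at -4.22691% vs spot over the period.
×(1/T) gives -4.23% p.a.

-4.23%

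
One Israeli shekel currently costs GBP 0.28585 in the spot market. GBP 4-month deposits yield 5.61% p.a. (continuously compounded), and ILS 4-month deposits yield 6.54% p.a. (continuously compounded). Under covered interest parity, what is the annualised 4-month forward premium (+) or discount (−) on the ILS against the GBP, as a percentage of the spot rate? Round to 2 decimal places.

T = 4/12 years.
No-arbitrage forward: 0.28585 × 1.0188759 / 1.0220394 = 0.28496521 GBP/ILS.
Annualised premium = (F − S)/S × (1/T) = (0.28496521 − 0.28585)/0.28585 ÷ (4/12) = -0.93%.

-0.93%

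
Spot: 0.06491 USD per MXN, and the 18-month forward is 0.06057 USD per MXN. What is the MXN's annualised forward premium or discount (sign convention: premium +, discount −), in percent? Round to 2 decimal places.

T = 18/12 years.
MXN trades forward at -6.68618% vs spot over the period.
Per annum: -0.0668618 / (18/12) = -0.044575 = -4.46%.

-4.46%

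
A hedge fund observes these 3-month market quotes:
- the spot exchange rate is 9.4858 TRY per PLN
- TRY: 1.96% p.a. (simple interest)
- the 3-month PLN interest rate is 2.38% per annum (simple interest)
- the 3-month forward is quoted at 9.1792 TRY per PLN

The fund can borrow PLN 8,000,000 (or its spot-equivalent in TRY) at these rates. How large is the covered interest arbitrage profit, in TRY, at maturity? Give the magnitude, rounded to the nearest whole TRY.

TRY 2,387,713

T = 3/12 years.
Route A — deposit PLN, sell forward: 8,000,000 × 1.005950 × 9.1792 = TRY 73,870,529.92.
Route B — convert at spot, deposit TRY: 8,000,000 × 9.4858 × 1.004900 = TRY 76,258,243.36.
The quoted forward undervalues PLN, so borrow PLN, convert to TRY at spot, deposit the TRY at 1.96%, and buy PLN forward at 9.1792 to cover the loan.
Arbitrage profit = |73,870,529.92 − 76,258,243.36| = TRY 2,387,713.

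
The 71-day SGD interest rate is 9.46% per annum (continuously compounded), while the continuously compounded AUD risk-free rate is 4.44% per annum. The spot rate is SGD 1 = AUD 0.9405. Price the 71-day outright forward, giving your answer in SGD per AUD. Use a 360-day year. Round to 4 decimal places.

T = 71/360 years.
AUD accumulates by e^(0.0444×71/360) = 1.0087951.
SGD accumulates by e^(0.0946×71/360) = 1.0188324.
CIP: F = S · (grow AUD)/(grow SGD) = 0.9405 × 1.0087951/1.0188324 = 0.9312344 AUD per SGD.
Quoted the other way: 1/0.9312344 = 1.0738 SGD per AUD.

1.0738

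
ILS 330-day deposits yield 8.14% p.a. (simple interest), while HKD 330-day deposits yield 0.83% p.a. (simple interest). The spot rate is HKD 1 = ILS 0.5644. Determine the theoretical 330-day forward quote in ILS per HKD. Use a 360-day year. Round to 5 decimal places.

T = 330/360 years.
ILS growth factor: 1 + 0.0814×330/360 = 1.0746167.
HKD accumulates by 1 + 0.0083×330/360 = 1.0076083.
Forward (ILS per HKD) = 0.5644 × 1.0746167 / 1.0076083 = 0.6019340.

0.60193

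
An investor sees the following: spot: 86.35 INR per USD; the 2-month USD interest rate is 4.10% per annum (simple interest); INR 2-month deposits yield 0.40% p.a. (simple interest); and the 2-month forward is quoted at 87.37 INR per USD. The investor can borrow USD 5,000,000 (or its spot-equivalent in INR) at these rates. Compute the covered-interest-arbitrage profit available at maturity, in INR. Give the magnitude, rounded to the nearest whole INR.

INR 7,797,308

T = 2/12 years.
Invest the USD and cover forward: 5,000,000 × 1.00683333333 × 87.37 = INR 439,835,141.67.
Convert at spot and invest in INR: 5,000,000 × 86.35 × 1.00066666667 = INR 432,037,833.33.
The quoted forward overvalues USD, so borrow INR, buy USD at spot, deposit the USD at 4.10%, and sell the proceeds forward at 87.37.
The gap between the two covered legs is INR 7,797,308.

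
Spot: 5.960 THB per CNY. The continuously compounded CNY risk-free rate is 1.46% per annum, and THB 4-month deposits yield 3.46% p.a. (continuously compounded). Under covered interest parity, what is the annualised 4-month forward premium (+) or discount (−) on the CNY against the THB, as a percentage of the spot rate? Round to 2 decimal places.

T = 4/12 years.
No-arbitrage forward: 5.96 × 1.0116001 / 1.0048785 = 5.999866 THB/CNY.
(F − S)/S ÷ T = (5.999866 − 5.96)/5.96/(4/12) = 0.020067 → 2.01%.

+2.01%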